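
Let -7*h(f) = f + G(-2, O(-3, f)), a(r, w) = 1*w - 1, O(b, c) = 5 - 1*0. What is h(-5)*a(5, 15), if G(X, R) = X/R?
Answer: 54/5 ≈ 10.800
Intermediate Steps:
O(b, c) = 5 (O(b, c) = 5 + 0 = 5)
a(r, w) = -1 + w (a(r, w) = w - 1 = -1 + w)
h(f) = 2/35 - f/7 (h(f) = -(f - 2/5)/7 = -(f - 2*⅕)/7 = -(f - ⅖)/7 = -(-⅖ + f)/7 = 2/35 - f/7)
h(-5)*a(5, 15) = (2/35 - ⅐*(-5))*(-1 + 15) = (2/35 + 5/7)*14 = (27/35)*14 = 54/5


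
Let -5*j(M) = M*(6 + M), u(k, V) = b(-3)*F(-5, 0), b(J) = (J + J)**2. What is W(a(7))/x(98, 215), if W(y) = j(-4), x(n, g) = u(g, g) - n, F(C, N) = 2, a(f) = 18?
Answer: -4/65 ≈ -0.061538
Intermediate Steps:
b(J) = 4*J**2 (b(J) = (2*J)**2 = 4*J**2)
u(k, V) = 72 (u(k, V) = (4*(-3)**2)*2 = (4*9)*2 = 36*2 = 72)
j(M) = -M*(6 + M)/5
x(n, g) = 72 - n
W(y) = 8/5 (W(y) = -1/5*(-4)*(6 - 4) = -1/5*(-4)*2 = 8/5)
W(a(7))/x(98, 215) = 8/(5*(72 - 1*98)) = 8/(5*(72 - 98)) = (8/5)/(-26) = (8/5)*(-1/26) = -4/65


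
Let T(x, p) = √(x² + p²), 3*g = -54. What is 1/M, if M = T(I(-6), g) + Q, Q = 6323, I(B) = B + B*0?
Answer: 6323/39979969 - 6*√10/39979969 ≈ 0.00015768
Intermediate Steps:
g = -18 (g = (⅓)*(-54) = -18)
I(B) = B (I(B) = B + 0 = B)
T(x, p) = √(p² + x²)
M = 6323 + 6*√10 (M = √((-18)² + (-6)²) + 6323 = √(324 + 36) + 6323 = √360 + 6323 = 6*√10 + 6323 = 6323 + 6*√10 ≈ 6342.0)
1/M = 1/(6323 + 6*√10)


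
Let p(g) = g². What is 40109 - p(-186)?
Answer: 5513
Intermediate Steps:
40109 - p(-186) = 40109 - 1*(-186)² = 40109 - 1*34596 = 40109 - 34596 = 5513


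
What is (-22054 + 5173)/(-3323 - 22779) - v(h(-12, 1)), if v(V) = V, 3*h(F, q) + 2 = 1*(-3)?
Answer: 181153/78306 ≈ 2.3134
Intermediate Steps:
h(F, q) = -5/3 (h(F, q) = -⅔ + (1*(-3))/3 = -⅔ + (⅓)*(-3) = -⅔ - 1 = -5/3)
(-22054 + 5173)/(-3323 - 22779) - v(h(-12, 1)) = (-22054 + 5173)/(-3323 - 22779) - 1*(-5/3) = -16881/(-26102) + 5/3 = -16881*(-1/26102) + 5/3 = 16881/26102 + 5/3 = 181153/78306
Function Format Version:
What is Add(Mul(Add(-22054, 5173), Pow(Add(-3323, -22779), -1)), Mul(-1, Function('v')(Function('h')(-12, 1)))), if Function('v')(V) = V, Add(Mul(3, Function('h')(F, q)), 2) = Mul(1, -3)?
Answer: Rational(181153, 78306) ≈ 2.3134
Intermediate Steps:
Function('h')(F, q) = Rational(-5, 3) (Function('h')(F, q) = Add(Rational(-2, 3), Mul(Rational(1, 3), Mul(1, -3))) = Add(Rational(-2, 3), Mul(Rational(1, 3), -3)) = Add(Rational(-2, 3), -1) = Rational(-5, 3))
Add(Mul(Add(-22054, 5173), Pow(Add(-3323, -22779), -1)), Mul(-1, Function('v')(Function('h')(-12, 1)))) = Add(Mul(Add(-22054, 5173), Pow(Add(-3323, -22779), -1)), Mul(-1, Rational(-5, 3))) = Add(Mul(-16881, Pow(-26102, -1)), Rational(5, 3)) = Add(Mul(-16881, Rational(-1, 26102)), Rational(5, 3)) = Add(Rational(16881, 26102), Rational(5, 3)) = Rational(181153, 78306)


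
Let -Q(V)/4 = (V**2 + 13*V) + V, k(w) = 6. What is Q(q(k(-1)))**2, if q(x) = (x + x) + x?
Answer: 5308416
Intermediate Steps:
q(x) = 3*x (q(x) = 2*x + x = 3*x)
Q(V) = -56*V - 4*V**2 (Q(V) = -4*((V**2 + 13*V) + V) = -4*(V**2 + 14*V) = -56*V - 4*V**2)
Q(q(k(-1)))**2 = (-4*3*6*(14 + 3*6))**2 = (-4*18*(14 + 18))**2 = (-4*18*32)**2 = (-2304)**2 = 5308416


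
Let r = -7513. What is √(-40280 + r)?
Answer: I*√47793 ≈ 218.62*I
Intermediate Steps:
√(-40280 + r) = √(-40280 - 7513) = √(-47793) = I*√47793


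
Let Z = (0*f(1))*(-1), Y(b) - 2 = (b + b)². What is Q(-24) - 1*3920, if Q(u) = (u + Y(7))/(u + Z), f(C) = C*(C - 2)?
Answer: -15709/4 ≈ -3927.3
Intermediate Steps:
f(C) = C*(-2 + C)
Y(b) = 2 + 4*b² (Y(b) = 2 + (b + b)² = 2 + (2*b)² = 2 + 4*b²)
Z = 0 (Z = (0*(1*(-2 + 1)))*(-1) = (0*(1*(-1)))*(-1) = (0*(-1))*(-1) = 0*(-1) = 0)
Q(u) = (198 + u)/u (Q(u) = (u + (2 + 4*7²))/(u + 0) = (u + (2 + 4*49))/u = (u + (2 + 196))/u = (u + 198)/u = (198 + u)/u)
Q(-24) - 1*3920 = (198 - 24)/(-24) - 1*3920 = -1/24*174 - 3920 = -29/4 - 3920 = -15709/4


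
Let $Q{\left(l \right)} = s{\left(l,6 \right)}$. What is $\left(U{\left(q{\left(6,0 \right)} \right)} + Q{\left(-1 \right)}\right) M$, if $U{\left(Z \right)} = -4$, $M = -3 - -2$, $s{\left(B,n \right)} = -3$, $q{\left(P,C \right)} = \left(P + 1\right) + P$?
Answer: $7$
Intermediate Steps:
$q{\left(P,C \right)} = 1 + 2 P$ ($q{\left(P,C \right)} = \left(1 + P\right) + P = 1 + 2 P$)
$Q{\left(l \right)} = -3$
$M = -1$ ($M = -3 + 2 = -1$)
$\left(U{\left(q{\left(6,0 \right)} \right)} + Q{\left(-1 \right)}\right) M = \left(-4 - 3\right) \left(-1\right) = \left(-7\right) \left(-1\right) = 7$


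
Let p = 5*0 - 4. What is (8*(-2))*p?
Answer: 64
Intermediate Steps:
p = -4 (p = 0 - 4 = -4)
(8*(-2))*p = (8*(-2))*(-4) = -16*(-4) = 64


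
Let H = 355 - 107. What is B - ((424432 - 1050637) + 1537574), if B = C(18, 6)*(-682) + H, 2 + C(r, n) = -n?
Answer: -905665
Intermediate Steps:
H = 248
C(r, n) = -2 - n
B = 5704 (B = (-2 - 1*6)*(-682) + 248 = (-2 - 6)*(-682) + 248 = -8*(-682) + 248 = 5456 + 248 = 5704)
B - ((424432 - 1050637) + 1537574) = 5704 - ((424432 - 1050637) + 1537574) = 5704 - (-626205 + 1537574) = 5704 - 1*911369 = 5704 - 911369 = -905665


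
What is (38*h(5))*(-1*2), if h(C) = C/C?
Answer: -76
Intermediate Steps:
h(C) = 1
(38*h(5))*(-1*2) = (38*1)*(-1*2) = 38*(-2) = -76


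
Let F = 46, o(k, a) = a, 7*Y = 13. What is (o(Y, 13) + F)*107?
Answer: 6313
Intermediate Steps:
Y = 13/7 (Y = (⅐)*13 = 13/7 ≈ 1.8571)
(o(Y, 13) + F)*107 = (13 + 46)*107 = 59*107 = 6313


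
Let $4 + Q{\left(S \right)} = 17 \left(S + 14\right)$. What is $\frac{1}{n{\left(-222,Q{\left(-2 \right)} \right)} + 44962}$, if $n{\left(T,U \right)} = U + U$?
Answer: $\frac{1}{45362} \approx 2.2045 \cdot 10^{-5}$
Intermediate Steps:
$Q{\left(S \right)} = 234 + 17 S$ ($Q{\left(S \right)} = -4 + 17 \left(S + 14\right) = -4 + 17 \left(14 + S\right) = -4 + \left(238 + 17 S\right) = 234 + 17 S$)
$n{\left(T,U \right)} = 2 U$
$\frac{1}{n{\left(-222,Q{\left(-2 \right)} \right)} + 44962} = \frac{1}{2 \left(234 + 17 \left(-2\right)\right) + 44962} = \frac{1}{2 \left(234 - 34\right) + 44962} = \frac{1}{2 \cdot 200 + 44962} = \frac{1}{400 + 44962} = \frac{1}{45362}$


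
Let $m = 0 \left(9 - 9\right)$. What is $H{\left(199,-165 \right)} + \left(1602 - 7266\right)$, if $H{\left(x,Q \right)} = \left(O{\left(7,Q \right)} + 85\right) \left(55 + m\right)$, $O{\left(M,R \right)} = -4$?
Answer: $-1209$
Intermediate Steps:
$m = 0$ ($m = 0 \left(9 - 9\right) = 0 \cdot 0 = 0$)
$H{\left(x,Q \right)} = 4455$ ($H{\left(x,Q \right)} = \left(-4 + 85\right) \left(55 + 0\right) = 81 \cdot 55 = 4455$)
$H{\left(199,-165 \right)} + \left(1602 - 7266\right) = 4455 + \left(1602 - 7266\right) = 4455 - 5664 = -1209$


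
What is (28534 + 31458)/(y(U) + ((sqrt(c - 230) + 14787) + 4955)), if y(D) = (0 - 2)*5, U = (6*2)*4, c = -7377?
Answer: 1183762144/389359431 - 59992*I*sqrt(7607)/389359431 ≈ 3.0403 - 0.013438*I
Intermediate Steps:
U = 48 (U = 12*4 = 48)
y(D) = -10 (y(D) = -2*5 = -10)
(28534 + 31458)/(y(U) + ((sqrt(c - 230) + 14787) + 4955)) = (28534 + 31458)/(-10 + ((sqrt(-7377 - 230) + 14787) + 4955)) = 59992/(-10 + ((sqrt(-7607) + 14787) + 4955)) = 59992/(-10 + ((I*sqrt(7607) + 14787) + 4955)) = 59992/(-10 + ((14787 + I*sqrt(7607)) + 4955)) = 59992/(-10 + (19742 + I*sqrt(7607))) = 59992/(19732 + I*sqrt(7607))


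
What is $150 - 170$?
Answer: $-20$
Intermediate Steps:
$150 - 170 = -20$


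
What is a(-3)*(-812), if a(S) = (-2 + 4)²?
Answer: -3248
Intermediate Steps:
a(S) = 4 (a(S) = 2² = 4)
a(-3)*(-812) = 4*(-812) = -3248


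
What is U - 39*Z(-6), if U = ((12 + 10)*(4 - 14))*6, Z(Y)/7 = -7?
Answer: 591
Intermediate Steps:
Z(Y) = -49 (Z(Y) = 7*(-7) = -49)
U = -1320 (U = (22*(-10))*6 = -220*6 = -1320)
U - 39*Z(-6) = -1320 - 39*(-49) = -1320 + 1911 = 591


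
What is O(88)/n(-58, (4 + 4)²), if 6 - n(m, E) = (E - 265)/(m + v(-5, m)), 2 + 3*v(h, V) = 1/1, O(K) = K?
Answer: 15400/447 ≈ 34.452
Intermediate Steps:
v(h, V) = -⅓ (v(h, V) = -⅔ + (⅓)/1 = -⅔ + (⅓)*1 = -⅔ + ⅓ = -⅓)
n(m, E) = 6 - (-265 + E)/(-⅓ + m) (n(m, E) = 6 - (E - 265)/(m - ⅓) = 6 - (-265 + E)/(-⅓ + m))
O(88)/n(-58, (4 + 4)²) = 88/((3*(263 - (4 + 4)² + 6*(-58))/(-1 + 3*(-58)))) = 88/((3*(263 - 1*8² - 348)/(-1 - 174))) = 88/((3*(263 - 1*64 - 348)/(-175))) = 88/((3*(-1/175)*(263 - 64 - 348))) = 88/((3*(-1/175)*(-149))) = 88/(447/175) = 88*(175/447) = 15400/447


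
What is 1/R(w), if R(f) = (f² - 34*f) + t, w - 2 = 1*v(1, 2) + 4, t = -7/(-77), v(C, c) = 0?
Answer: -11/1847 ≈ -0.0059556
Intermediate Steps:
t = 1/11 (t = -7*(-1/77) = 1/11 ≈ 0.090909)
w = 6 (w = 2 + (1*0 + 4) = 2 + (0 + 4) = 2 + 4 = 6)
R(f) = 1/11 + f² - 34*f (R(f) = (f² - 34*f) + 1/11 = 1/11 + f² - 34*f)
1/R(w) = 1/(1/11 + 6² - 34*6) = 1/(1/11 + 36 - 204) = 1/(-1847/11) = -11/1847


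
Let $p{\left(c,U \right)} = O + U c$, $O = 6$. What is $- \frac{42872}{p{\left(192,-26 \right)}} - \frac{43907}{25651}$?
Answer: $\frac{440394685}{63947943} \approx 6.8868$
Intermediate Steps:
$p{\left(c,U \right)} = 6 + U c$
$- \frac{42872}{p{\left(192,-26 \right)}} - \frac{43907}{25651} = - \frac{42872}{6 - 4992} - \frac{43907}{25651} = - \frac{42872}{-4986} - \frac{43907}{25651} = \left(-42872\right) \left(- \frac{1}{4986}\right) - \frac{43907}{25651} = \frac{21436}{2493} - \frac{43907}{25651} = \frac{440394685}{63947943}$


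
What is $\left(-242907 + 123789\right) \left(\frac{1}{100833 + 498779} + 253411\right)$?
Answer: $- \frac{9049887402028947}{299806} \approx -3.0186 \cdot 10^{10}$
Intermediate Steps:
$\left(-242907 + 123789\right) \left(\frac{1}{100833 + 498779} + 253411\right) = - 119118 \left(\frac{1}{599612} + 253411\right) = \left(-119118\right) \frac{151948276533}{599612} = - \frac{9049887402028947}{299806}$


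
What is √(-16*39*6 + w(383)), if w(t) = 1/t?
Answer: I*√549203233/383 ≈ 61.188*I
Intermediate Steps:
√(-16*39*6 + w(383)) = √(-16*39*6 + 1/383) = √(-624*6 + 1/383) = √(-3744 + 1/383) = √(-1433951/383) = I*√549203233/383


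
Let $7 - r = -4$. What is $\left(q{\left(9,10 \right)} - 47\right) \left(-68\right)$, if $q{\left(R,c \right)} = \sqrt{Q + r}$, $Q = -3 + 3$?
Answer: $3196 - 68 \sqrt{11} \approx 2970.5$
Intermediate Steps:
$r = 11$ ($r = 7 - -4 = 7 + 4 = 11$)
$Q = 0$
$q{\left(R,c \right)} = \sqrt{11}$ ($q{\left(R,c \right)} = \sqrt{0 + 11} = \sqrt{11}$)
$\left(q{\left(9,10 \right)} - 47\right) \left(-68\right) = \left(\sqrt{11} - 47\right) \left(-68\right) = \left(-47 + \sqrt{11}\right) \left(-68\right) = 3196 - 68 \sqrt{11}$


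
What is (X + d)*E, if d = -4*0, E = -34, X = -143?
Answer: 4862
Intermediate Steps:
d = 0
(X + d)*E = (-143 + 0)*(-34) = -143*(-34) = 4862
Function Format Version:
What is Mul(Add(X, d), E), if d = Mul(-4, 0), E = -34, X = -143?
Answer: 4862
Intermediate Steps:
d = 0
Mul(Add(X, d), E) = Mul(Add(-143, 0), -34) = Mul(-143, -34) = 4862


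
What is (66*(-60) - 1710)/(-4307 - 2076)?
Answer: 5670/6383 ≈ 0.88830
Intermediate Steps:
(66*(-60) - 1710)/(-4307 - 2076) = (-3960 - 1710)/(-6383) = -5670*(-1/6383) = 5670/6383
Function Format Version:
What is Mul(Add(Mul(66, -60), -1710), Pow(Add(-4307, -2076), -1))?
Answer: Rational(5670, 6383) ≈ 0.88830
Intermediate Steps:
Mul(Add(Mul(66, -60), -1710), Pow(Add(-4307, -2076), -1)) = Mul(Add(-3960, -1710), Pow(-6383, -1)) = Mul(-5670, Rational(-1, 6383)) = Rational(5670, 6383)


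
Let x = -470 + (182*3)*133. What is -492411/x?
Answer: -492411/72148 ≈ -6.8250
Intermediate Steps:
x = 72148 (x = -470 + 546*133 = -470 + 72618 = 72148)
-492411/x = -492411/72148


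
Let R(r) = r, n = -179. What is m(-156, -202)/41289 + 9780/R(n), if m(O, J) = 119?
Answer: -403785119/7390731 ≈ -54.634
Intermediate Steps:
m(-156, -202)/41289 + 9780/R(n) = 119/41289 + 9780/(-179) = 119*(1/41289) + 9780*(-1/179) = 119/41289 - 9780/179 = -403785119/7390731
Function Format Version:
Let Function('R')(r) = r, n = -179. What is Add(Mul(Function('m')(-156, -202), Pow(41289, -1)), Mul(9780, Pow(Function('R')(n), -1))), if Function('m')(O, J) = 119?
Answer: Rational(-403785119, 7390731) ≈ -54.634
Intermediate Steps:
Add(Mul(Function('m')(-156, -202), Pow(41289, -1)), Mul(9780, Pow(Function('R')(n), -1))) = Add(Mul(119, Pow(41289, -1)), Mul(9780, Pow(-179, -1))) = Add(Mul(119, Rational(1, 41289)), Mul(9780, Rational(-1, 179))) = Add(Rational(119, 41289), Rational(-9780, 179)) = Rational(-403785119, 7390731)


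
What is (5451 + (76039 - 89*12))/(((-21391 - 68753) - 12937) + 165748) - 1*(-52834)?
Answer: 3311028700/62667 ≈ 52835.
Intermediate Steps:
(5451 + (76039 - 89*12))/(((-21391 - 68753) - 12937) + 165748) - 1*(-52834) = (5451 + (76039 - 1*1068))/((-90144 - 12937) + 165748) + 52834 = (5451 + (76039 - 1068))/(-103081 + 165748) + 52834 = (5451 + 74971)/62667 + 52834 = 80422*(1/62667) + 52834 = 80422/62667 + 52834 = 3311028700/62667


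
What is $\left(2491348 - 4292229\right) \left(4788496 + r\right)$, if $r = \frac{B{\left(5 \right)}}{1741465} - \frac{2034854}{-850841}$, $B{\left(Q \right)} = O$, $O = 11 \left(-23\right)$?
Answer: $- \frac{1161595274509817018653667}{134700892915} \approx -8.6235 \cdot 10^{12}$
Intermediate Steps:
$O = -253$
$B{\left(Q \right)} = -253$
$r = \frac{322128341667}{134700892915}$ ($r = - \frac{253}{1741465} - \frac{2034854}{-850841} = \left(-253\right) \frac{1}{1741465} - - \frac{2034854}{850841} = - \frac{23}{158315} + \frac{2034854}{850841} = \frac{322128341667}{134700892915} \approx 2.3914$)
$\left(2491348 - 4292229\right) \left(4788496 + r\right) = \left(2491348 - 4292229\right) \left(4788496 + \frac{322128341667}{134700892915}\right) = \left(-1800881\right) \frac{645015009048247507}{134700892915} = - \frac{1161595274509817018653667}{134700892915}$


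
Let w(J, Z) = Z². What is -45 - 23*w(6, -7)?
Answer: -1172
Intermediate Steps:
-45 - 23*w(6, -7) = -45 - 23*(-7)² = -45 - 23*49 = -45 - 1127 = -1172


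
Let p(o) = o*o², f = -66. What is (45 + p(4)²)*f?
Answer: -273306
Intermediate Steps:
p(o) = o³
(45 + p(4)²)*f = (45 + (4³)²)*(-66) = (45 + 64²)*(-66) = (45 + 4096)*(-66) = 4141*(-66) = -273306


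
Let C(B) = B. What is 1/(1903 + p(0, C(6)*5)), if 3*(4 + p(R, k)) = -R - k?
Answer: 1/1889 ≈ 0.00052938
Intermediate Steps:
p(R, k) = -4 - R/3 - k/3 (p(R, k) = -4 + (-R - k)/3 = -4 + (-R/3 - k/3) = -4 - R/3 - k/3)
1/(1903 + p(0, C(6)*5)) = 1/(1903 + (-4 - ⅓*0 - 2*5)) = 1/(1903 + (-4 + 0 - ⅓*30)) = 1/(1903 + (-4 + 0 - 10)) = 1/(1903 - 14) = 1/1889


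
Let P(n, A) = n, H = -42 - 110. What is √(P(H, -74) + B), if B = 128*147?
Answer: 2*√4666 ≈ 136.62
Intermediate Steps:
H = -152
B = 18816
√(P(H, -74) + B) = √(-152 + 18816) = √18664 = 2*√4666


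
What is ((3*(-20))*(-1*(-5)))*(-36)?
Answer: 10800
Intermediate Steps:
((3*(-20))*(-1*(-5)))*(-36) = -60*5*(-36) = -300*(-36) = 10800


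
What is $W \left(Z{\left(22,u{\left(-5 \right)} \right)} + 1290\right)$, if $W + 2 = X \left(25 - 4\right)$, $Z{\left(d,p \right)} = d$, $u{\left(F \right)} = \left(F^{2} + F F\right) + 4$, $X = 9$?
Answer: $245344$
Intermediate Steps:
$u{\left(F \right)} = 4 + 2 F^{2}$ ($u{\left(F \right)} = \left(F^{2} + F^{2}\right) + 4 = 2 F^{2} + 4 = 4 + 2 F^{2}$)
$W = 187$ ($W = -2 + 9 \left(25 - 4\right) = -2 + 9 \cdot 21 = -2 + 189 = 187$)
$W \left(Z{\left(22,u{\left(-5 \right)} \right)} + 1290\right) = 187 \left(22 + 1290\right) = 187 \cdot 1312 = 245344$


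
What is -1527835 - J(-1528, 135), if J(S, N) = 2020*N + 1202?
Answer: -1801737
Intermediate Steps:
J(S, N) = 1202 + 2020*N
-1527835 - J(-1528, 135) = -1527835 - (1202 + 2020*135) = -1527835 - (1202 + 272700) = -1527835 - 1*273902 = -1527835 - 273902 = -1801737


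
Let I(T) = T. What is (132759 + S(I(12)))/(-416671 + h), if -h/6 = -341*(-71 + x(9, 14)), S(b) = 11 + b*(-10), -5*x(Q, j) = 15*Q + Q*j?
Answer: -663250/3343691 ≈ -0.19836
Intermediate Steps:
x(Q, j) = -3*Q - Q*j/5 (x(Q, j) = -(15*Q + Q*j)/5 = -3*Q - Q*j/5)
S(b) = 11 - 10*b
h = -1260336/5 (h = -(-2046)*(-71 - 1/5*9*(15 + 14)) = -(-2046)*(-71 - 1/5*9*29) = -(-2046)*(-71 - 261/5) = -(-2046)*(-616)/5 = -6*210056/5 = -1260336/5 ≈ -2.5207e+5)
(132759 + S(I(12)))/(-416671 + h) = (132759 + (11 - 10*12))/(-416671 - 1260336/5) = (132759 + (11 - 120))/(-3343691/5) = (132759 - 109)*(-5/3343691) = 132650*(-5/3343691) = -663250/3343691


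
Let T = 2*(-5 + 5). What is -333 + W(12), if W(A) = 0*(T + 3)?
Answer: -333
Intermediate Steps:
T = 0 (T = 2*0 = 0)
W(A) = 0 (W(A) = 0*(0 + 3) = 0*3 = 0)
-333 + W(12) = -333 + 0 = -333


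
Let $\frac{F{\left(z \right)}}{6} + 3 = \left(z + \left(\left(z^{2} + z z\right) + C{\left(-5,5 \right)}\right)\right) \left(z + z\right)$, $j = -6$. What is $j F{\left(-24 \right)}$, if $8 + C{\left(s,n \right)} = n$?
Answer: $1944108$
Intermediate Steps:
$C{\left(s,n \right)} = -8 + n$
$F{\left(z \right)} = -18 + 12 z \left(-3 + z + 2 z^{2}\right)$ ($F{\left(z \right)} = -18 + 6 \left(z + \left(\left(z^{2} + z z\right) + \left(-8 + 5\right)\right)\right) \left(z + z\right) = -18 + 6 \left(z + \left(\left(z^{2} + z^{2}\right) - 3\right)\right) 2 z = -18 + 6 \left(z + \left(2 z^{2} - 3\right)\right) 2 z = -18 + 6 \left(z + \left(-3 + 2 z^{2}\right)\right) 2 z = -18 + 6 \left(-3 + z + 2 z^{2}\right) 2 z = -18 + 6 \cdot 2 z \left(-3 + z + 2 z^{2}\right) = -18 + 12 z \left(-3 + z + 2 z^{2}\right)$)
$j F{\left(-24 \right)} = - 6 \left(-18 - -864 + 12 \left(-24\right)^{2} + 24 \left(-24\right)^{3}\right) = - 6 \left(-18 + 864 + 12 \cdot 576 + 24 \left(-13824\right)\right) = - 6 \left(-18 + 864 + 6912 - 331776\right) = \left(-6\right) \left(-324018\right) = 1944108$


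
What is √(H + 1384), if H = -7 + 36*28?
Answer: 3*√265 ≈ 48.836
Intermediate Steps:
H = 1001 (H = -7 + 1008 = 1001)
√(H + 1384) = √(1001 + 1384) = √2385 = 3*√265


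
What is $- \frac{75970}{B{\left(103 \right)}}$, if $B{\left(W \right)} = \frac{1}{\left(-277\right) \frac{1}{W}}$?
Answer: $\frac{21043690}{103} \approx 2.0431 \cdot 10^{5}$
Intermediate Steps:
$B{\left(W \right)} = - \frac{W}{277}$
$- \frac{75970}{B{\left(103 \right)}} = - \frac{75970}{\left(- \frac{1}{277}\right) 103} = - \frac{75970}{- \frac{103}{277}} = \left(-75970\right) \left(- \frac{277}{103}\right) = \frac{21043690}{103}$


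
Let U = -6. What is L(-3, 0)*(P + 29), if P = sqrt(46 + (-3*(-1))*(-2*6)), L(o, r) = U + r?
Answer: -174 - 6*sqrt(10) ≈ -192.97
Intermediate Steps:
L(o, r) = -6 + r
P = sqrt(10) (P = sqrt(46 + 3*(-12)) = sqrt(46 - 36) = sqrt(10) ≈ 3.1623)
L(-3, 0)*(P + 29) = (-6 + 0)*(sqrt(10) + 29) = -6*(29 + sqrt(10)) = -174 - 6*sqrt(10)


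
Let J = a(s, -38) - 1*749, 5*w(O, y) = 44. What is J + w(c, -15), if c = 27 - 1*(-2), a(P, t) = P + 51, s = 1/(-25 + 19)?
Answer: -20681/30 ≈ -689.37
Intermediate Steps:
s = -⅙ (s = 1/(-6) = -⅙ ≈ -0.16667)
a(P, t) = 51 + P
c = 29 (c = 27 + 2 = 29)
w(O, y) = 44/5 (w(O, y) = (⅕)*44 = 44/5)
J = -4189/6 (J = (51 - ⅙) - 1*749 = 305/6 - 749 = -4189/6 ≈ -698.17)
J + w(c, -15) = -4189/6 + 44/5 = -20681/30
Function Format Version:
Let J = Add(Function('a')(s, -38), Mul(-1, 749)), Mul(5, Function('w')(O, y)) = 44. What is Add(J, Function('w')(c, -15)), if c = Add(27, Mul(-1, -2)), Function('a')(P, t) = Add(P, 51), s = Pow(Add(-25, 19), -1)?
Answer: Rational(-20681, 30) ≈ -689.37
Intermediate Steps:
s = Rational(-1, 6) (s = Pow(-6, -1) = Rational(-1, 6) ≈ -0.16667)
Function('a')(P, t) = Add(51, P)
c = 29 (c = Add(27, 2) = 29)
Function('w')(O, y) = Rational(44, 5) (Function('w')(O, y) = Mul(Rational(1, 5), 44) = Rational(44, 5))
J = Rational(-4189, 6) (J = Add(Add(51, Rational(-1, 6)), Mul(-1, 749)) = Add(Rational(305, 6), -749) = Rational(-4189, 6) ≈ -698.17)
Add(J, Function('w')(c, -15)) = Add(Rational(-4189, 6), Rational(44, 5)) = Rational(-20681, 30)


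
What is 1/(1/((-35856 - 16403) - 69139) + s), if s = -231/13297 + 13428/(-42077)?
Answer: -67921922300862/22856391978263 ≈ -2.9717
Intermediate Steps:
s = -188271903/559497869 (s = -231*1/13297 + 13428*(-1/42077) = -231/13297 - 13428/42077 = -188271903/559497869 ≈ -0.33650)
1/(1/((-35856 - 16403) - 69139) + s) = 1/(1/((-35856 - 16403) - 69139) - 188271903/559497869) = 1/(1/(-52259 - 69139) - 188271903/559497869) = 1/(1/(-121398) - 188271903/559497869) = 1/(-1/121398 - 188271903/559497869) = 1/(-22856391978263/67921922300862) = -67921922300862/22856391978263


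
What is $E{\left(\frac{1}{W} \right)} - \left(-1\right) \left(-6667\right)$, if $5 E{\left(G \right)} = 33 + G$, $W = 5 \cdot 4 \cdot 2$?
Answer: $- \frac{1332079}{200} \approx -6660.4$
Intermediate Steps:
$W = 40$ ($W = 20 \cdot 2 = 40$)
$E{\left(G \right)} = \frac{33}{5} + \frac{G}{5}$ ($E{\left(G \right)} = \frac{33 + G}{5} = \frac{33}{5} + \frac{G}{5}$)
$E{\left(\frac{1}{W} \right)} - \left(-1\right) \left(-6667\right) = \left(\frac{33}{5} + \frac{1}{5 \cdot 40}\right) - \left(-1\right) \left(-6667\right) = \left(\frac{33}{5} + \frac{1}{5} \cdot \frac{1}{40}\right) - 6667 = \left(\frac{33}{5} + \frac{1}{200}\right) - 6667 = \frac{1321}{200} - 6667 = - \frac{1332079}{200}$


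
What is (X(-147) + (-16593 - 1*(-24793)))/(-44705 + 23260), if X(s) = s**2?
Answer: -29809/21445 ≈ -1.3900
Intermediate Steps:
(X(-147) + (-16593 - 1*(-24793)))/(-44705 + 23260) = ((-147)**2 + (-16593 - 1*(-24793)))/(-44705 + 23260) = (21609 + (-16593 + 24793))/(-21445) = (21609 + 8200)*(-1/21445) = 29809*(-1/21445) = -29809/21445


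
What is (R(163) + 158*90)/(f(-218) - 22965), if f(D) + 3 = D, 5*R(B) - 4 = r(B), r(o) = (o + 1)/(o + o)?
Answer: -5795017/9448295 ≈ -0.61334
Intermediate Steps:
r(o) = (1 + o)/(2*o) (r(o) = (1 + o)/((2*o)) = (1 + o)*(1/(2*o)) = (1 + o)/(2*o))
R(B) = ⅘ + (1 + B)/(10*B) (R(B) = ⅘ + ((1 + B)/(2*B))/5 = ⅘ + (1 + B)/(10*B))
f(D) = -3 + D
(R(163) + 158*90)/(f(-218) - 22965) = ((⅒)*(1 + 9*163)/163 + 158*90)/((-3 - 218) - 22965) = ((⅒)*(1/163)*(1 + 1467) + 14220)/(-221 - 22965) = ((⅒)*(1/163)*1468 + 14220)/(-23186) = (734/815 + 14220)*(-1/23186) = (11590034/815)*(-1/23186) = -5795017/9448295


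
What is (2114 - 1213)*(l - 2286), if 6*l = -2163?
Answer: -4768993/2 ≈ -2.3845e+6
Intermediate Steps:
l = -721/2 (l = (1/6)*(-2163) = -721/2 ≈ -360.50)
(2114 - 1213)*(l - 2286) = (2114 - 1213)*(-721/2 - 2286) = 901*(-5293/2) = -4768993/2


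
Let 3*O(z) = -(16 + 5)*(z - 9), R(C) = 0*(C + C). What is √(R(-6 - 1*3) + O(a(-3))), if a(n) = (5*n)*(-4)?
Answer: I*√357 ≈ 18.894*I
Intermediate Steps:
R(C) = 0 (R(C) = 0*(2*C) = 0)
a(n) = -20*n
O(z) = 63 - 7*z (O(z) = (-(16 + 5)*(z - 9))/3 = (-21*(-9 + z))/3 = (-(-189 + 21*z))/3 = (189 - 21*z)/3 = 63 - 7*z)
√(R(-6 - 1*3) + O(a(-3))) = √(0 + (63 - (-140)*(-3))) = √(0 + (63 - 7*60)) = √(0 + (63 - 420)) = √(0 - 357) = √(-357) = I*√357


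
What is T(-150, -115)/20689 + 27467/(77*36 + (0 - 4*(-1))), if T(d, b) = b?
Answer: 567945523/57432664 ≈ 9.8889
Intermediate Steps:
T(-150, -115)/20689 + 27467/(77*36 + (0 - 4*(-1))) = -115/20689 + 27467/(77*36 + (0 - 4*(-1))) = -115*1/20689 + 27467/(2772 + (0 + 4)) = -115/20689 + 27467/(2772 + 4) = -115/20689 + 27467/2776 = 567945523/57432664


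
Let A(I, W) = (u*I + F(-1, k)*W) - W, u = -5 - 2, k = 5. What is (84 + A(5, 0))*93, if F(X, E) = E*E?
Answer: 4557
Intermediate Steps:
F(X, E) = E**2
u = -7
A(I, W) = -7*I + 24*W (A(I, W) = (-7*I + 5**2*W) - W = (-7*I + 25*W) - W = -7*I + 24*W)
(84 + A(5, 0))*93 = (84 + (-7*5 + 24*0))*93 = (84 + (-35 + 0))*93 = (84 - 35)*93 = 49*93 = 4557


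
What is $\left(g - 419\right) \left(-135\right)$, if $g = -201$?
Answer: $83700$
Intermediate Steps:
$\left(g - 419\right) \left(-135\right) = \left(-201 - 419\right) \left(-135\right) = \left(-620\right) \left(-135\right) = 83700$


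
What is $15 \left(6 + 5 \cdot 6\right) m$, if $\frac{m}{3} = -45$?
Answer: $-72900$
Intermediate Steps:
$m = -135$ ($m = 3 \left(-45\right) = -135$)
$15 \left(6 + 5 \cdot 6\right) m = 15 \left(6 + 5 \cdot 6\right) \left(-135\right) = 15 \left(6 + 30\right) \left(-135\right) = 15 \cdot 36 \left(-135\right) = 540 \left(-135\right) = -72900$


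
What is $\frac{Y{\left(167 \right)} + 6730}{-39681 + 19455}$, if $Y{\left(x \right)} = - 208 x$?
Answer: $\frac{14003}{10113} \approx 1.3847$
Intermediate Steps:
$\frac{Y{\left(167 \right)} + 6730}{-39681 + 19455} = \frac{\left(-208\right) 167 + 6730}{-39681 + 19455} = \frac{-34736 + 6730}{-20226} = \left(-28006\right) \left(- \frac{1}{20226}\right) = \frac{14003}{10113}$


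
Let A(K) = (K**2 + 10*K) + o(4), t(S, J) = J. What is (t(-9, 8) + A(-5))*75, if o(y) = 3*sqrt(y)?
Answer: -825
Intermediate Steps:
A(K) = 6 + K**2 + 10*K (A(K) = (K**2 + 10*K) + 3*sqrt(4) = (K**2 + 10*K) + 3*2 = (K**2 + 10*K) + 6 = 6 + K**2 + 10*K)
(t(-9, 8) + A(-5))*75 = (8 + (6 + (-5)**2 + 10*(-5)))*75 = (8 + (6 + 25 - 50))*75 = (8 - 19)*75 = -11*75 = -825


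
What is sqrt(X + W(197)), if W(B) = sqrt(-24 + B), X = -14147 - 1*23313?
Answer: sqrt(-37460 + sqrt(173)) ≈ 193.51*I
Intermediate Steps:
X = -37460 (X = -14147 - 23313 = -37460)
sqrt(X + W(197)) = sqrt(-37460 + sqrt(-24 + 197)) = sqrt(-37460 + sqrt(173))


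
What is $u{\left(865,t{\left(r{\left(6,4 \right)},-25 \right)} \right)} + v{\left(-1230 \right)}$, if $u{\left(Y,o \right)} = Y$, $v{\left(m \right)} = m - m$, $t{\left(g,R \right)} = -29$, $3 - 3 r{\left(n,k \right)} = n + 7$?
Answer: $865$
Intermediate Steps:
$r{\left(n,k \right)} = - \frac{4}{3} - \frac{n}{3}$ ($r{\left(n,k \right)} = 1 - \frac{n + 7}{3} = 1 - \frac{7 + n}{3} = 1 - \left(\frac{7}{3} + \frac{n}{3}\right) = - \frac{4}{3} - \frac{n}{3}$)
$v{\left(m \right)} = 0$
$u{\left(865,t{\left(r{\left(6,4 \right)},-25 \right)} \right)} + v{\left(-1230 \right)} = 865 + 0 = 865$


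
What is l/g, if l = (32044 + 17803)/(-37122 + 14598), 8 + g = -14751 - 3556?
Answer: 49847/412527060 ≈ 0.00012083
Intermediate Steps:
g = -18315 (g = -8 + (-14751 - 3556) = -8 - 18307 = -18315)
l = -49847/22524 (l = 49847/(-22524) = 49847*(-1/22524) = -49847/22524 ≈ -2.2131)
l/g = -49847/22524/(-18315) = -49847/22524*(-1/18315) = 49847/412527060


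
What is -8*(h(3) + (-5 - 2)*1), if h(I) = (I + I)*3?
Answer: -88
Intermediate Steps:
h(I) = 6*I (h(I) = (2*I)*3 = 6*I)
-8*(h(3) + (-5 - 2)*1) = -8*(6*3 + (-5 - 2)*1) = -8*(18 - 7*1) = -8*(18 - 7) = -8*11 = -2*44 = -88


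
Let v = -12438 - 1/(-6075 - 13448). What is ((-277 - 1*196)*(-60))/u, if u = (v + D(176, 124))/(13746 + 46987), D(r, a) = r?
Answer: -6729978477684/47878205 ≈ -1.4056e+5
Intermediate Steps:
v = -242827073/19523 (v = -12438 - 1/(-19523) = -12438 - 1*(-1/19523) = -12438 + 1/19523 = -242827073/19523 ≈ -12438.)
u = -239391025/1185690359 (u = (-242827073/19523 + 176)/(13746 + 46987) = -239391025/19523/60733 = -239391025/19523*1/60733 = -239391025/1185690359 ≈ -0.20190)
((-277 - 1*196)*(-60))/u = ((-277 - 1*196)*(-60))/(-239391025/1185690359) = ((-277 - 196)*(-60))*(-1185690359/239391025) = -473*(-60)*(-1185690359/239391025) = 28380*(-1185690359/239391025) = -6729978477684/47878205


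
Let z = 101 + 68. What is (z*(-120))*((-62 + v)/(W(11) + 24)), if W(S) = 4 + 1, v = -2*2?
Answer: 1338480/29 ≈ 46155.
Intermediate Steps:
v = -4
W(S) = 5
z = 169
(z*(-120))*((-62 + v)/(W(11) + 24)) = (169*(-120))*((-62 - 4)/(5 + 24)) = -(-1338480)/29 = -20280*(-66/29) = 1338480/29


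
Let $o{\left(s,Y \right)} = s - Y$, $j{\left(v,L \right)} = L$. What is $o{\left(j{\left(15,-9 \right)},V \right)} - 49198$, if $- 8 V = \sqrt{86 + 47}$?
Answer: $-49207 + \frac{\sqrt{133}}{8} \approx -49206.0$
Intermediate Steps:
$V = - \frac{\sqrt{133}}{8}$ ($V = - \frac{\sqrt{86 + 47}}{8} = - \frac{\sqrt{133}}{8} \approx -1.4416$)
$o{\left(j{\left(15,-9 \right)},V \right)} - 49198 = \left(-9 - - \frac{\sqrt{133}}{8}\right) - 49198 = \left(-9 + \frac{\sqrt{133}}{8}\right) - 49198 = -49207 + \frac{\sqrt{133}}{8}$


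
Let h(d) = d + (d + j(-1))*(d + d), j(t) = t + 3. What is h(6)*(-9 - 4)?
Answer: -1326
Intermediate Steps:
j(t) = 3 + t
h(d) = d + 2*d*(2 + d) (h(d) = d + (d + (3 - 1))*(d + d) = d + (d + 2)*(2*d) = d + (2 + d)*(2*d) = d + 2*d*(2 + d))
h(6)*(-9 - 4) = (6*(5 + 2*6))*(-9 - 4) = (6*(5 + 12))*(-13) = (6*17)*(-13) = 102*(-13) = -1326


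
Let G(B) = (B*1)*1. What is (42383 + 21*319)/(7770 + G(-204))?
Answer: 253/39 ≈ 6.4872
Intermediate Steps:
G(B) = B (G(B) = B*1 = B)
(42383 + 21*319)/(7770 + G(-204)) = (42383 + 21*319)/(7770 - 204) = (42383 + 6699)/7566 = 49082*(1/7566) = 253/39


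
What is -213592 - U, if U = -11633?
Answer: -201959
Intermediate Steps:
-213592 - U = -213592 - 1*(-11633) = -213592 + 11633 = -201959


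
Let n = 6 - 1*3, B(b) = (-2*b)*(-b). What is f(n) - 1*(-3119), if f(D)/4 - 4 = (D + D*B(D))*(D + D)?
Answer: 4503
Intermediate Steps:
B(b) = 2*b²
n = 3 (n = 6 - 3 = 3)
f(D) = 16 + 8*D*(D + 2*D³) (f(D) = 16 + 4*((D + D*(2*D²))*(D + D)) = 16 + 4*((D + 2*D³)*(2*D)) = 16 + 4*(2*D*(D + 2*D³)) = 16 + 8*D*(D + 2*D³))
f(n) - 1*(-3119) = (16 + 8*3² + 16*3⁴) - 1*(-3119) = (16 + 8*9 + 16*81) + 3119 = (16 + 72 + 1296) + 3119 = 1384 + 3119 = 4503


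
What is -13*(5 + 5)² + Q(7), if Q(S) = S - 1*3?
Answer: -1296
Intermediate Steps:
Q(S) = -3 + S (Q(S) = S - 3 = -3 + S)
-13*(5 + 5)² + Q(7) = -13*(5 + 5)² + (-3 + 7) = -13*10² + 4 = -13*100 + 4 = -1300 + 4 = -1296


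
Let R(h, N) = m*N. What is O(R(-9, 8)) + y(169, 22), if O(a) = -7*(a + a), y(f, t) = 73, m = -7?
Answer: 857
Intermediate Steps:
R(h, N) = -7*N
O(a) = -14*a
O(R(-9, 8)) + y(169, 22) = -(-98)*8 + 73 = -14*(-56) + 73 = 784 + 73 = 857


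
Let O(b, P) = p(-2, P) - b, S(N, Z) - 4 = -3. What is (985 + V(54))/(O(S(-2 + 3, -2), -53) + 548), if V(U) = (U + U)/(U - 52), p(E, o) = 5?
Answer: 1039/552 ≈ 1.8822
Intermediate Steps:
V(U) = 2*U/(-52 + U) (V(U) = (2*U)/(-52 + U) = 2*U/(-52 + U))
S(N, Z) = 1 (S(N, Z) = 4 - 3 = 1)
O(b, P) = 5 - b
(985 + V(54))/(O(S(-2 + 3, -2), -53) + 548) = (985 + 2*54/(-52 + 54))/((5 - 1*1) + 548) = (985 + 2*54/2)/((5 - 1) + 548) = (985 + 2*54*(1/2))/(4 + 548) = (985 + 54)/552 = 1039*(1/552) = 1039/552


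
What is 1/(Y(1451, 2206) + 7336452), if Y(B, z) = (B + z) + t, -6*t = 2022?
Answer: 1/7339772 ≈ 1.3624e-7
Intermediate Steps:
t = -337 (t = -⅙*2022 = -337)
Y(B, z) = -337 + B + z (Y(B, z) = (B + z) - 337 = -337 + B + z)
1/(Y(1451, 2206) + 7336452) = 1/((-337 + 1451 + 2206) + 7336452) = 1/(3320 + 7336452) = 1/7339772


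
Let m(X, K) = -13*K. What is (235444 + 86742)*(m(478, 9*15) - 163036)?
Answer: -53093353126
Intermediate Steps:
(235444 + 86742)*(m(478, 9*15) - 163036) = (235444 + 86742)*(-117*15 - 163036) = 322186*(-13*135 - 163036) = 322186*(-1755 - 163036) = 322186*(-164791) = -53093353126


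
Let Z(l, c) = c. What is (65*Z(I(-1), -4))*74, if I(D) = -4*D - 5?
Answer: -19240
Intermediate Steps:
I(D) = -5 - 4*D
(65*Z(I(-1), -4))*74 = (65*(-4))*74 = -260*74 = -19240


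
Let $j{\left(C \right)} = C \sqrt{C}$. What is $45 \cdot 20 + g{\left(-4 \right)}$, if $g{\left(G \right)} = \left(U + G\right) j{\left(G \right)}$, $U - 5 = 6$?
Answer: $900 - 56 i \approx 900.0 - 56.0 i$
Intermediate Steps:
$U = 11$ ($U = 5 + 6 = 11$)
$j{\left(C \right)} = C^{\frac{3}{2}}$
$g{\left(G \right)} = G^{\frac{3}{2}} \left(11 + G\right)$ ($g{\left(G \right)} = \left(11 + G\right) G^{\frac{3}{2}} = G^{\frac{3}{2}} \left(11 + G\right)$)
$45 \cdot 20 + g{\left(-4 \right)} = 45 \cdot 20 + \left(-4\right)^{\frac{3}{2}} \left(11 - 4\right) = 900 + - 8 i 7 = 900 - 56 i$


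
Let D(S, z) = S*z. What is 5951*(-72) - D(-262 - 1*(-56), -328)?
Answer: -496040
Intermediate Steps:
5951*(-72) - D(-262 - 1*(-56), -328) = 5951*(-72) - (-262 - 1*(-56))*(-328) = -428472 - (-262 + 56)*(-328) = -428472 - (-206)*(-328) = -428472 - 1*67568 = -428472 - 67568 = -496040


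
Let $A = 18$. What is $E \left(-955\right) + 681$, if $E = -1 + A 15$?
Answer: $-256214$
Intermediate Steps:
$E = 269$ ($E = -1 + 18 \cdot 15 = -1 + 270 = 269$)
$E \left(-955\right) + 681 = 269 \left(-955\right) + 681 = -256895 + 681 = -256214$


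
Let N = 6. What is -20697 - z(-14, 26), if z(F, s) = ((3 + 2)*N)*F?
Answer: -20277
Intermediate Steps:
z(F, s) = 30*F (z(F, s) = ((3 + 2)*6)*F = (5*6)*F = 30*F)
-20697 - z(-14, 26) = -20697 - 30*(-14) = -20697 - 1*(-420) = -20697 + 420 = -20277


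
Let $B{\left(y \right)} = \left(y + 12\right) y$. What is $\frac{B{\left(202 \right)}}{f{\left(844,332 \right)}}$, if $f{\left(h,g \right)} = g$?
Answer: $\frac{10807}{83} \approx 130.2$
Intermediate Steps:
$B{\left(y \right)} = y \left(12 + y\right)$ ($B{\left(y \right)} = \left(12 + y\right) y = y \left(12 + y\right)$)
$\frac{B{\left(202 \right)}}{f{\left(844,332 \right)}} = \frac{202 \left(12 + 202\right)}{332} = 202 \cdot 214 \cdot \frac{1}{332} = 43228 \cdot \frac{1}{332} = \frac{10807}{83}$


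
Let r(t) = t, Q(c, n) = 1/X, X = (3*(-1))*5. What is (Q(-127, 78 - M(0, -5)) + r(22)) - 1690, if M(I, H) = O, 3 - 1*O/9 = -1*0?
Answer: -25021/15 ≈ -1668.1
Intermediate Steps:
X = -15 (X = -3*5 = -15)
O = 27 (O = 27 - (-9)*0 = 27 - 9*0 = 27 + 0 = 27)
M(I, H) = 27
Q(c, n) = -1/15 (Q(c, n) = 1/(-15) = -1/15)
(Q(-127, 78 - M(0, -5)) + r(22)) - 1690 = (-1/15 + 22) - 1690 = 329/15 - 1690 = -25021/15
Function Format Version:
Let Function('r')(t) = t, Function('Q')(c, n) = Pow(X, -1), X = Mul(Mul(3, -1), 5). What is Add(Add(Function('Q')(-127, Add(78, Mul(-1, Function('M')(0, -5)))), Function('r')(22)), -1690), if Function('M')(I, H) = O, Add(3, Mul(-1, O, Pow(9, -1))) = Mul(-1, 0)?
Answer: Rational(-25021, 15) ≈ -1668.1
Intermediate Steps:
X = -15 (X = Mul(-3, 5) = -15)
O = 27 (O = Add(27, Mul(-9, Mul(-1, 0))) = Add(27, Mul(-9, 0)) = Add(27, 0) = 27)
Function('M')(I, H) = 27
Function('Q')(c, n) = Rational(-1, 15) (Function('Q')(c, n) = Pow(-15, -1) = Rational(-1, 15))
Add(Add(Function('Q')(-127, Add(78, Mul(-1, Function('M')(0, -5)))), Function('r')(22)), -1690) = Add(Add(Rational(-1, 15), 22), -1690) = Add(Rational(329, 15), -1690) = Rational(-25021, 15)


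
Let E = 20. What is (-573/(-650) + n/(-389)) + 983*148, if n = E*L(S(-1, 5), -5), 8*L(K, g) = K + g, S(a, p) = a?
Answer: 36785862047/252850 ≈ 1.4549e+5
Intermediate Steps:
L(K, g) = K/8 + g/8 (L(K, g) = (K + g)/8 = K/8 + g/8)
n = -15 (n = 20*((⅛)*(-1) + (⅛)*(-5)) = 20*(-⅛ - 5/8) = 20*(-¾) = -15)
(-573/(-650) + n/(-389)) + 983*148 = (-573/(-650) - 15/(-389)) + 983*148 = (-573*(-1/650) - 15*(-1/389)) + 145484 = (573/650 + 15/389) + 145484 = 232647/252850 + 145484 = 36785862047/252850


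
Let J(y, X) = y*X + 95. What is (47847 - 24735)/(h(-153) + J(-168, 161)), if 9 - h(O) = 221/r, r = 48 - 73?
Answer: -577800/673379 ≈ -0.85806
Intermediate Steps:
r = -25
h(O) = 446/25 (h(O) = 9 - 221/(-25) = 9 - 221*(-1)/25 = 9 - 1*(-221/25) = 9 + 221/25 = 446/25)
J(y, X) = 95 + X*y (J(y, X) = X*y + 95 = 95 + X*y)
(47847 - 24735)/(h(-153) + J(-168, 161)) = (47847 - 24735)/(446/25 + (95 + 161*(-168))) = 23112/(446/25 + (95 - 27048)) = 23112/(446/25 - 26953) = 23112/(-673379/25) = 23112*(-25/673379) = -577800/673379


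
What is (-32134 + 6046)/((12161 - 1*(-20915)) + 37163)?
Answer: -8696/23413 ≈ -0.37142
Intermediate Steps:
(-32134 + 6046)/((12161 - 1*(-20915)) + 37163) = -26088/((12161 + 20915) + 37163) = -26088/(33076 + 37163) = -26088/70239 = -26088*1/70239 = -8696/23413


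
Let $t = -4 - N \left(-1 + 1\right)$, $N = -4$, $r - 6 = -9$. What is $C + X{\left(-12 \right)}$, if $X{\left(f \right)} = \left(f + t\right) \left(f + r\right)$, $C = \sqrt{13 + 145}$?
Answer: $240 + \sqrt{158} \approx 252.57$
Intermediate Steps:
$r = -3$ ($r = 6 - 9 = -3$)
$C = \sqrt{158} \approx 12.57$
$t = -4$ ($t = -4 - - 4 \left(-1 + 1\right) = -4 - \left(-4\right) 0 = -4 - 0 = -4 + 0 = -4$)
$X{\left(f \right)} = \left(-4 + f\right) \left(-3 + f\right)$ ($X{\left(f \right)} = \left(f - 4\right) \left(f - 3\right) = \left(-4 + f\right) \left(-3 + f\right)$)
$C + X{\left(-12 \right)} = \sqrt{158} + \left(12 + \left(-12\right)^{2} - -84\right) = \sqrt{158} + \left(12 + 144 + 84\right) = \sqrt{158} + 240 = 240 + \sqrt{158}$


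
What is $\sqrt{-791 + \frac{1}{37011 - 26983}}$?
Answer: $\frac{i \sqrt{19885892529}}{5014} \approx 28.125 i$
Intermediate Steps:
$\sqrt{-791 + \frac{1}{37011 - 26983}} = \sqrt{-791 + \frac{1}{10028}} = \sqrt{- \frac{7932147}{10028}} = \frac{i \sqrt{19885892529}}{5014}$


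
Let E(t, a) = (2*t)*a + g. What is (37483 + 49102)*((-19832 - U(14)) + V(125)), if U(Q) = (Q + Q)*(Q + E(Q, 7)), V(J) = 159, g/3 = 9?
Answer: -2277964765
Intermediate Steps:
g = 27 (g = 3*9 = 27)
E(t, a) = 27 + 2*a*t (E(t, a) = (2*t)*a + 27 = 2*a*t + 27 = 27 + 2*a*t)
U(Q) = 2*Q*(27 + 15*Q) (U(Q) = (Q + Q)*(Q + (27 + 2*7*Q)) = (2*Q)*(Q + (27 + 14*Q)) = (2*Q)*(27 + 15*Q) = 2*Q*(27 + 15*Q))
(37483 + 49102)*((-19832 - U(14)) + V(125)) = (37483 + 49102)*((-19832 - 6*14*(9 + 5*14)) + 159) = 86585*((-19832 - 6*14*(9 + 70)) + 159) = 86585*((-19832 - 6*14*79) + 159) = 86585*((-19832 - 1*6636) + 159) = 86585*((-19832 - 6636) + 159) = 86585*(-26468 + 159) = 86585*(-26309) = -2277964765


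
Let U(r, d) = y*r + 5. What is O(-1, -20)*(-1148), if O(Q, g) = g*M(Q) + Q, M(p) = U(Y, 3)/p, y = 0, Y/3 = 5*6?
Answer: -113652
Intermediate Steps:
Y = 90 (Y = 3*(5*6) = 3*30 = 90)
U(r, d) = 5 (U(r, d) = 0*r + 5 = 0 + 5 = 5)
M(p) = 5/p
O(Q, g) = Q + 5*g/Q (O(Q, g) = g*(5/Q) + Q = 5*g/Q + Q = Q + 5*g/Q)
O(-1, -20)*(-1148) = (-1 + 5*(-20)/(-1))*(-1148) = (-1 + 5*(-20)*(-1))*(-1148) = (-1 + 100)*(-1148) = 99*(-1148) = -113652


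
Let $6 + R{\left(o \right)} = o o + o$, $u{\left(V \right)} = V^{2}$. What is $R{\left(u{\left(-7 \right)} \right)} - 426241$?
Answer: $-423797$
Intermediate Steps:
$R{\left(o \right)} = -6 + o + o^{2}$ ($R{\left(o \right)} = -6 + \left(o o + o\right) = -6 + \left(o^{2} + o\right) = -6 + \left(o + o^{2}\right) = -6 + o + o^{2}$)
$R{\left(u{\left(-7 \right)} \right)} - 426241 = \left(-6 + \left(-7\right)^{2} + \left(\left(-7\right)^{2}\right)^{2}\right) - 426241 = \left(-6 + 49 + 49^{2}\right) - 426241 = \left(-6 + 49 + 2401\right) - 426241 = 2444 - 426241 = -423797$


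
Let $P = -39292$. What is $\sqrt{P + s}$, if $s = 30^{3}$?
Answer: $2 i \sqrt{3073} \approx 110.87 i$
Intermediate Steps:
$s = 27000$
$\sqrt{P + s} = \sqrt{-39292 + 27000} = \sqrt{-12292} = 2 i \sqrt{3073}$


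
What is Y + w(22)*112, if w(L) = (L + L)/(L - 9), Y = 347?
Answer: 9439/13 ≈ 726.08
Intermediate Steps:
w(L) = 2*L/(-9 + L) (w(L) = (2*L)/(-9 + L) = 2*L/(-9 + L))
Y + w(22)*112 = 347 + (2*22/(-9 + 22))*112 = 347 + (2*22/13)*112 = 347 + (2*22*(1/13))*112 = 347 + (44/13)*112 = 347 + 4928/13 = 9439/13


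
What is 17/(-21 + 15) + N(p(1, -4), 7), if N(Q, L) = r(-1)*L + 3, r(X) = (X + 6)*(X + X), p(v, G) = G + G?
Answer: -419/6 ≈ -69.833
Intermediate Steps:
p(v, G) = 2*G
r(X) = 2*X*(6 + X) (r(X) = (6 + X)*(2*X) = 2*X*(6 + X))
N(Q, L) = 3 - 10*L (N(Q, L) = (2*(-1)*(6 - 1))*L + 3 = (2*(-1)*5)*L + 3 = -10*L + 3 = 3 - 10*L)
17/(-21 + 15) + N(p(1, -4), 7) = 17/(-21 + 15) + (3 - 10*7) = 17/(-6) + (3 - 70) = -⅙*17 - 67 = -17/6 - 67 = -419/6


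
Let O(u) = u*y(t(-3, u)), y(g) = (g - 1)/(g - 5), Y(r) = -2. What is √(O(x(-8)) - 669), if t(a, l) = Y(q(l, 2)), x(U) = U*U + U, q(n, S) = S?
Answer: I*√645 ≈ 25.397*I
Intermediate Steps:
x(U) = U + U² (x(U) = U² + U = U + U²)
t(a, l) = -2
y(g) = (-1 + g)/(-5 + g)
O(u) = 3*u/7 (O(u) = u*((-1 - 2)/(-5 - 2)) = u*(-3/(-7)) = u*(-⅐*(-3)) = u*(3/7) = 3*u/7)
√(O(x(-8)) - 669) = √(3*(-8*(1 - 8))/7 - 669) = √(3*(-8*(-7))/7 - 669) = √((3/7)*56 - 669) = √(24 - 669) = √(-645) = I*√645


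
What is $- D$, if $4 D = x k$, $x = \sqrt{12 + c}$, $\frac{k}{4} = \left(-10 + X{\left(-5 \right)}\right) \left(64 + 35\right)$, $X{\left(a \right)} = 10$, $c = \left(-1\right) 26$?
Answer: $0$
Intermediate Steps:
$c = -26$
$k = 0$ ($k = 4 \left(-10 + 10\right) \left(64 + 35\right) = 4 \cdot 0 \cdot 99 = 4 \cdot 0 = 0$)
$x = i \sqrt{14}$ ($x = \sqrt{12 - 26} = \sqrt{-14} = i \sqrt{14} \approx 3.7417 i$)
$D = 0$ ($D = \frac{i \sqrt{14} \cdot 0}{4} = \frac{1}{4} \cdot 0 = 0$)
$- D = \left(-1\right) 0 = 0$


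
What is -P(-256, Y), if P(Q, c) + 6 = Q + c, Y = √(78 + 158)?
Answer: 262 - 2*√59 ≈ 246.64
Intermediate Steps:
Y = 2*√59 (Y = √236 = 2*√59 ≈ 15.362)
P(Q, c) = -6 + Q + c (P(Q, c) = -6 + (Q + c) = -6 + Q + c)
-P(-256, Y) = -(-6 - 256 + 2*√59) = -(-262 + 2*√59) = 262 - 2*√59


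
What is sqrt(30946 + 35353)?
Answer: sqrt(66299) ≈ 257.49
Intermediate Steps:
sqrt(30946 + 35353) = sqrt(66299)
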